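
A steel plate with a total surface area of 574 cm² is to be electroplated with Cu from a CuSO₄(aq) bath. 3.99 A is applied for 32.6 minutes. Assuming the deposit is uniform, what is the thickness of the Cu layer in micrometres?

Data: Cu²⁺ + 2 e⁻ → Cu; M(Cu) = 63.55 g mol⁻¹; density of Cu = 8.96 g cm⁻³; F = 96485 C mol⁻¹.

Q = I·t = 3.990 × 1956.0 = 7804 C; n(e⁻) = 0.08089 mol.
n(Cu) = n(e⁻)/2 = 0.04044 mol, so m = 0.04044 × 63.55 = 2.570 g.
Volume = m/ρ = 2.570 / 8.96 = 0.2869 cm³.
Thickness = V/A = 0.2869 / 574 = 5.00 × 10⁻⁴ cm = 5.00 μm.

5.00 μm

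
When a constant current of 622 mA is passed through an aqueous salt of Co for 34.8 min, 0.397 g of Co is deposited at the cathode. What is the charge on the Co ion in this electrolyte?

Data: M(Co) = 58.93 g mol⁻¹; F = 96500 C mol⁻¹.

+2

Q = I·t = 0.6220 A × 2088.0 s = 1299 C, so n(e⁻) = 1299/96500 = 0.01346 mol.
n(Co) deposited = 0.397 / 58.93 = 0.006737 mol.
Electrons per atom = n(e⁻)/n(Co) = 0.01346 / 0.006737 = 2.00 ≈ 2, so the ion is Co²⁺.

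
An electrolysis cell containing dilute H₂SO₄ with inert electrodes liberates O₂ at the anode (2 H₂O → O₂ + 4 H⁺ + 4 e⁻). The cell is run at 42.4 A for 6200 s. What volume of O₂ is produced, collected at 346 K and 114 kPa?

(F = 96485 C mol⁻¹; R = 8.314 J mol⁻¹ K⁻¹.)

Q = I·t = 42.40 A × 6200.0 s = 262900 C.
n(e⁻) = Q/F = 262900 / 96485 = 2.725 mol.
4 electrons are transferred per O₂ molecule, so n(O₂) = 2.725 / 4 = 0.6811 mol.
V = nRT/P = (0.6811 × 8.314 × 346) / (114 × 10³ Pa) = 0.0172 m³ = 17.2 L.

17.2 L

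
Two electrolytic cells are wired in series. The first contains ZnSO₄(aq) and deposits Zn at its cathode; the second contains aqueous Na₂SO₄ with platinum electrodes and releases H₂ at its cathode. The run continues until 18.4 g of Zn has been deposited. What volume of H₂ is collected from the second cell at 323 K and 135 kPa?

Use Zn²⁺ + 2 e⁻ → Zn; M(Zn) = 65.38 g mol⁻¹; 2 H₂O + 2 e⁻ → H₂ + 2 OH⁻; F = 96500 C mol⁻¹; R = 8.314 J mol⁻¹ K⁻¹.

5.60 L

n(Zn) = 18.4 / 65.38 = 0.2814 mol, so n(e⁻) = 2 × 0.2814 = 0.5629 mol.
The cells are in series, so the same 0.5629 mol of electrons passes through the second cell.
2 H₂O + 2 e⁻ → H₂ + 2 OH⁻ — 2 mol e⁻ per mol H₂, so n(H₂) = 0.5629/2 = 0.2814 mol.
V = nRT/P = (0.2814 × 8.314 × 323) / (135 × 10³) = 0.00560 m³ = 5.60 L.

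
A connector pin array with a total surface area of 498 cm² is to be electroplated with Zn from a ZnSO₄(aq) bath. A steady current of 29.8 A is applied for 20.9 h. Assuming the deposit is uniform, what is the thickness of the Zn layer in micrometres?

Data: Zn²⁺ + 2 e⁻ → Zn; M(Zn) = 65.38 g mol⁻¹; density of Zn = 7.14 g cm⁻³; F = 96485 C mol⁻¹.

Q = I·t = 29.80 × 75240 = 2242000 C; n(e⁻) = 23.24 mol.
n(Zn) = n(e⁻)/2 = 11.62 mol, so m = 11.62 × 65.38 = 759.7 g.
Volume = m/ρ = 759.7 / 7.14 = 106.4 cm³.
Thickness = V/A = 106.4 / 498 = 0.214 cm = 2140 μm.

2140 μm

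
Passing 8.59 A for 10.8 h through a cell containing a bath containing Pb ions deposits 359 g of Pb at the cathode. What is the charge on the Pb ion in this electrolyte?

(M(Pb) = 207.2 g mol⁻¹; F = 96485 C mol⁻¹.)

+2

Q = I·t = 8.590 A × 38880 s = 334000 C, so n(e⁻) = 334000/96485 = 3.461 mol.
n(Pb) deposited = 359 / 207.2 = 1.733 mol.
Electrons per atom = n(e⁻)/n(Pb) = 3.461 / 1.733 = 2.00 ≈ 2, so the ion is Pb²⁺.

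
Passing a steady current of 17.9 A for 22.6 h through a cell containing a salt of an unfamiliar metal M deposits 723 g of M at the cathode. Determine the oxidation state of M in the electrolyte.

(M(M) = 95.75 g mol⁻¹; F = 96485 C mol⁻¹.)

Q = I·t = 17.90 A × 81360 s = 1456000 C, so n(e⁻) = 1456000/96485 = 15.09 mol.
n(M) deposited = 723 / 95.75 = 7.551 mol.
Electrons per atom = n(e⁻)/n(M) = 15.09 / 7.551 = 2.00 ≈ 2, so the ion is M²⁺.

+2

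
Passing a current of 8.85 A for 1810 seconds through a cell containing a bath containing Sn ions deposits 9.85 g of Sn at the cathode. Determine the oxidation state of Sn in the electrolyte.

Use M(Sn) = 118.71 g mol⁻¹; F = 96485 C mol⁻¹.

Q = I·t = 8.850 A × 1810.0 s = 16020 C, so n(e⁻) = 16020/96485 = 0.1660 mol.
n(Sn) deposited = 9.85 / 118.71 = 0.08298 mol.
Electrons per atom = n(e⁻)/n(Sn) = 0.1660 / 0.08298 = 2.00 ≈ 2, so the ion is Sn²⁺.

+2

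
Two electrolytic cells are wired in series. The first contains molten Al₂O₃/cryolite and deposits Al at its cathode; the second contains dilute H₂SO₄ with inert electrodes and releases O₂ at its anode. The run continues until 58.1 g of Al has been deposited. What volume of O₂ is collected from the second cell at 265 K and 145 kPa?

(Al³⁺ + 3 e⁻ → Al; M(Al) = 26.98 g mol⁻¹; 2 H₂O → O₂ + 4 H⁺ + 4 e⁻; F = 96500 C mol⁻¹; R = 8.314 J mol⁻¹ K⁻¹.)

24.5 L

n(Al) = 58.1 / 26.98 = 2.153 mol, so n(e⁻) = 3 × 2.153 = 6.460 mol.
The cells are in series, so the same 6.460 mol of electrons passes through the second cell.
2 H₂O → O₂ + 4 H⁺ + 4 e⁻ — 4 mol e⁻ per mol O₂, so n(O₂) = 6.460/4 = 1.615 mol.
V = nRT/P = (1.615 × 8.314 × 265) / (145 × 10³) = 0.0245 m³ = 24.5 L.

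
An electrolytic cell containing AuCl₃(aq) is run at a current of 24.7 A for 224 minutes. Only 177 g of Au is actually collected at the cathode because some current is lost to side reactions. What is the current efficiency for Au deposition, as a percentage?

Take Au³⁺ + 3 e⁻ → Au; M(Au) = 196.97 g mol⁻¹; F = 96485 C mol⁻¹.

Q = I·t = 24.70 × 13440 = 332000 C; n(e⁻) = 332000/96485 = 3.441 mol.
Theoretical n(Au) = n(e⁻)/3 = 1.147 mol, i.e. m_theo = 1.147 × 196.97 = 225.9 g.
Efficiency = m_actual / m_theo = 177 / 225.9 = 78.4 %.

78.4 %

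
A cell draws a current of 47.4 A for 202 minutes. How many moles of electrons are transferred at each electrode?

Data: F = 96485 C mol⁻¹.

5.95 mol

Q = I·t = 47.40 A × 12120 s = 574500 C.
n(e⁻) = Q/F = 574500 / 96485 = 5.95 mol.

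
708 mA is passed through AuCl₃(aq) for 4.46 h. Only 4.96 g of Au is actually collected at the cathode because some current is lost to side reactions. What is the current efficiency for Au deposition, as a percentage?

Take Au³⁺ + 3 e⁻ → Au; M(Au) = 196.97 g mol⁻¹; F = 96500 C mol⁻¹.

64.1 %

Q = I·t = 0.7080 × 16056 = 11370 C; n(e⁻) = 11370/96500 = 0.1178 mol.
Theoretical n(Au) = n(e⁻)/3 = 0.03927 mol, i.e. m_theo = 0.03927 × 196.97 = 7.734 g.
Efficiency = m_actual / m_theo = 4.96 / 7.734 = 64.1 %.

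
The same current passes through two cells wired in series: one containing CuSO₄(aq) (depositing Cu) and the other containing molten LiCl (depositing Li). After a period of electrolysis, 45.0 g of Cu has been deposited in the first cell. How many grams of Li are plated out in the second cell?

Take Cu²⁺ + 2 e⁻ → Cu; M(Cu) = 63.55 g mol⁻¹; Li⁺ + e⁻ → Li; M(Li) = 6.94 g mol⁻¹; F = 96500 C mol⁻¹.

9.83 g

n(Cu) = 45.0 / 63.55 = 0.7081 mol.
Since Cu²⁺ + 2 e⁻ → Cu, n(e⁻) passed = 2 × 0.7081 = 1.416 mol.
Cells in series carry the same charge, so the same 1.416 mol of electrons passes through cell 2.
Li⁺ + e⁻ → Li, so n(Li) = 1.416 / 1 = 1.416 mol.
m(Li) = 1.416 × 6.94 = 9.83 g.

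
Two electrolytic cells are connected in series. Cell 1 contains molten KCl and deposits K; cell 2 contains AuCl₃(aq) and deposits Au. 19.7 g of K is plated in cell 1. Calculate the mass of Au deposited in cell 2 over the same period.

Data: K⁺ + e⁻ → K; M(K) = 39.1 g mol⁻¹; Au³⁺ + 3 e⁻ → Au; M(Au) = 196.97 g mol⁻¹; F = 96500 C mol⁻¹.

n(K) = 19.7 / 39.1 = 0.5038 mol.
Since K⁺ + e⁻ → K, n(e⁻) passed = 1 × 0.5038 = 0.5038 mol.
Cells in series carry the same charge, so the same 0.5038 mol of electrons passes through cell 2.
Au³⁺ + 3 e⁻ → Au, so n(Au) = 0.5038 / 3 = 0.1679 mol.
m(Au) = 0.1679 × 196.97 = 33.1 g.

33.1 g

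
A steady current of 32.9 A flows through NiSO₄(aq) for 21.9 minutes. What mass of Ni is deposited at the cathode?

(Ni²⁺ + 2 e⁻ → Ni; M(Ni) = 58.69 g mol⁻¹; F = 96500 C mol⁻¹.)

13.1 g

Q = I·t = 32.90 A × 1314.0 s = 43230 C.
n(e⁻) = Q/F = 43230 / 96500 = 0.4480 mol.
Ni²⁺ + 2 e⁻ → Ni, so n(Ni) = n(e⁻)/2 = 0.2240 mol.
m = n·M = 0.2240 × 58.69 = 13.1 g.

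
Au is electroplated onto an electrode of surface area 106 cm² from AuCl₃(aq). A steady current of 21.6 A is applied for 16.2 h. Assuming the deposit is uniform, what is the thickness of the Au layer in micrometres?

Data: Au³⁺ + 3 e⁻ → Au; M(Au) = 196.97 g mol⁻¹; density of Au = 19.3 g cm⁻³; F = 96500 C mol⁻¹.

4190 μm

Q = I·t = 21.60 × 58320 = 1260000 C; n(e⁻) = 13.05 mol.
n(Au) = n(e⁻)/3 = 4.351 mol, so m = 4.351 × 196.97 = 857.1 g.
Volume = m/ρ = 857.1 / 19.3 = 44.41 cm³.
Thickness = V/A = 44.41 / 106 = 0.419 cm = 4190 μm.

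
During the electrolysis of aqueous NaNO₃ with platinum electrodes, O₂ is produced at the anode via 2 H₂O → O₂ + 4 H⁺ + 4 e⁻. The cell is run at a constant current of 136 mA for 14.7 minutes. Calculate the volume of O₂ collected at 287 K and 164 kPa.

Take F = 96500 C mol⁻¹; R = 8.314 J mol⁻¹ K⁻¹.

Q = I·t = 0.1360 A × 882.00 s = 120.0 C.
n(e⁻) = Q/F = 120.0 / 96500 = 0.001243 mol.
4 electrons are transferred per O₂ molecule, so n(O₂) = 0.001243 / 4 = 0.0003108 mol.
V = nRT/P = (0.0003108 × 8.314 × 287) / (164 × 10³ Pa) = 4.52 × 10⁻⁶ m³ = 0.00452 L.

0.00452 L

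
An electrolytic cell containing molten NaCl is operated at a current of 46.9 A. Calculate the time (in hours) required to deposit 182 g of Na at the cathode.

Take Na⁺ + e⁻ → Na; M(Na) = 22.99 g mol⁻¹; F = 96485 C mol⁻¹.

4.52 h

n(Na) = m/M = 182 / 22.99 = 7.916 mol.
Each Na atom requires 1 electron, so n(e⁻) = 1 × 7.916 = 7.916 mol.
Q = n(e⁻)·F = 7.916 × 96485 = 763800 C.
t = Q/I = 763800 / 46.90 A = 16290 s = 4.52 h.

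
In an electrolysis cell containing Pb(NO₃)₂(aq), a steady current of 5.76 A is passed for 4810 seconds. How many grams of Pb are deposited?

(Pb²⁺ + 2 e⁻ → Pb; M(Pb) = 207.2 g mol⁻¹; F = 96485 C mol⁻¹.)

29.7 g

Q = I·t = 5.760 A × 4810.0 s = 27710 C.
n(e⁻) = Q/F = 27710 / 96485 = 0.2871 mol.
Pb²⁺ + 2 e⁻ → Pb, so n(Pb) = n(e⁻)/2 = 0.1436 mol.
m = n·M = 0.1436 × 207.2 = 29.7 g.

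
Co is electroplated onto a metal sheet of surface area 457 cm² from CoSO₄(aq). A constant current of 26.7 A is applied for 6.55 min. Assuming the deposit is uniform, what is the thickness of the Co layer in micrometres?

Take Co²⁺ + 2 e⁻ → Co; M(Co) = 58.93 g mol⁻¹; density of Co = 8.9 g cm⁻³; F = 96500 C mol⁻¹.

7.88 μm

Q = I·t = 26.70 × 393.00 = 10490 C; n(e⁻) = 0.1087 mol.
n(Co) = n(e⁻)/2 = 0.05437 mol, so m = 0.05437 × 58.93 = 3.204 g.
Volume = m/ρ = 3.204 / 8.9 = 0.3600 cm³.
Thickness = V/A = 0.3600 / 457 = 7.88 × 10⁻⁴ cm = 7.88 μm.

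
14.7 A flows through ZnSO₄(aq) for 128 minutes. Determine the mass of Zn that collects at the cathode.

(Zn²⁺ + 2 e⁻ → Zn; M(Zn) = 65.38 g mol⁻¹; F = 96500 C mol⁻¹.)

38.2 g

Q = I·t = 14.70 A × 7680.0 s = 112900 C.
n(e⁻) = Q/F = 112900 / 96500 = 1.170 mol.
Zn²⁺ + 2 e⁻ → Zn, so n(Zn) = n(e⁻)/2 = 0.5850 mol.
m = n·M = 0.5850 × 65.38 = 38.2 g.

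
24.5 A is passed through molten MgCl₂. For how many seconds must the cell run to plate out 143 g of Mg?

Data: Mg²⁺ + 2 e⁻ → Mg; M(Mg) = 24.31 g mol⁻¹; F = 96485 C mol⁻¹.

46300 s

n(Mg) = m/M = 143 / 24.31 = 5.882 mol.
Each Mg atom requires 2 electrons, so n(e⁻) = 2 × 5.882 = 11.76 mol.
Q = n(e⁻)·F = 11.76 × 96485 = 1135000 C.
t = Q/I = 1135000 / 24.50 A = 46330 s.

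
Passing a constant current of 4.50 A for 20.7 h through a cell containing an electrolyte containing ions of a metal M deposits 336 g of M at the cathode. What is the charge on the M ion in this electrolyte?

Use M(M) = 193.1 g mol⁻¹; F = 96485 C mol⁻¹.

+2

Q = I·t = 4.500 A × 74520 s = 335300 C, so n(e⁻) = 335300/96485 = 3.476 mol.
n(M) deposited = 336 / 193.1 = 1.740 mol.
Electrons per atom = n(e⁻)/n(M) = 3.476 / 1.740 = 2.00 ≈ 2, so the ion is M²⁺.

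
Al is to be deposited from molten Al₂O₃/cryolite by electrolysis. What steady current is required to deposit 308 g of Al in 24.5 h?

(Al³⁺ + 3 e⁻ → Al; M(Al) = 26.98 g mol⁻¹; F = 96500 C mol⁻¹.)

n(Al) = 308 / 26.98 = 11.42 mol.
n(e⁻) = 3 × 11.42 = 34.25 mol.
Q = n(e⁻)·F = 34.25 × 96500 = 3305000 C.
I = Q/t = 3305000 / 88200 s = 37.5 A.

37.5 A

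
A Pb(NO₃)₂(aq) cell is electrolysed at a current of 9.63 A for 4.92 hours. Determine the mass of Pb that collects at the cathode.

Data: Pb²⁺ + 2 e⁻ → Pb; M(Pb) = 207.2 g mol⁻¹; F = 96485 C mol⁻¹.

Q = I·t = 9.630 A × 17712 s = 170600 C.
n(e⁻) = Q/F = 170600 / 96485 = 1.768 mol.
Pb²⁺ + 2 e⁻ → Pb, so n(Pb) = n(e⁻)/2 = 0.8839 mol.
m = n·M = 0.8839 × 207.2 = 183 g.

183 g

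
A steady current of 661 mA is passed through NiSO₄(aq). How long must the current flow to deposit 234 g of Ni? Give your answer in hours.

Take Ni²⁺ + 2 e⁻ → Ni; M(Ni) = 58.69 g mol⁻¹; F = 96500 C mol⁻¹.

323 h

n(Ni) = m/M = 234 / 58.69 = 3.987 mol.
Each Ni atom requires 2 electrons, so n(e⁻) = 2 × 3.987 = 7.974 mol.
Q = n(e⁻)·F = 7.974 × 96500 = 769500 C.
t = Q/I = 769500 / 0.6610 A = 1164000 s = 323 h.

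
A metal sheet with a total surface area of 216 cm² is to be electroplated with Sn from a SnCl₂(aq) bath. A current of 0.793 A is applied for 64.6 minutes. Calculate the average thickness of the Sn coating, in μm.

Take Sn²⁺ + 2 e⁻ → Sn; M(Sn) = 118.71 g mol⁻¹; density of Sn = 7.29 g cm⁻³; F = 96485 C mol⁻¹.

12.0 μm

Q = I·t = 0.7930 × 3876.0 = 3074 C; n(e⁻) = 0.03186 mol.
n(Sn) = n(e⁻)/2 = 0.01593 mol, so m = 0.01593 × 118.71 = 1.891 g.
Volume = m/ρ = 1.891 / 7.29 = 0.2594 cm³.
Thickness = V/A = 0.2594 / 216 = 0.00120 cm = 12.0 μm.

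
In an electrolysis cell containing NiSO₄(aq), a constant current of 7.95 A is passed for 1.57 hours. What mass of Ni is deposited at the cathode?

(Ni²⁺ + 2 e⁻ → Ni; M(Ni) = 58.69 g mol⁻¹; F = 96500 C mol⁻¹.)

Q = I·t = 7.950 A × 5652.0 s = 44930 C.
n(e⁻) = Q/F = 44930 / 96500 = 0.4656 mol.
Ni²⁺ + 2 e⁻ → Ni, so n(Ni) = n(e⁻)/2 = 0.2328 mol.
m = n·M = 0.2328 × 58.69 = 13.7 g.

13.7 g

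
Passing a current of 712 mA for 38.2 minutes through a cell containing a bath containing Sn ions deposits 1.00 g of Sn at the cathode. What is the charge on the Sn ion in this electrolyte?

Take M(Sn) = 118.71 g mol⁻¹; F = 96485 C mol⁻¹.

Q = I·t = 0.7120 A × 2292.0 s = 1632 C, so n(e⁻) = 1632/96485 = 0.01691 mol.
n(Sn) deposited = 1.00 / 118.71 = 0.008424 mol.
Electrons per atom = n(e⁻)/n(Sn) = 0.01691 / 0.008424 = 2.01 ≈ 2, so the ion is Sn²⁺.

+2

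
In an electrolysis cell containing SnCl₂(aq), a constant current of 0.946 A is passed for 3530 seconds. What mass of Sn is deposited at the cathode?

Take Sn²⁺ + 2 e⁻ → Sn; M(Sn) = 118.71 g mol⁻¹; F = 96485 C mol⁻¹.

Q = I·t = 0.9460 A × 3530.0 s = 3339 C.
n(e⁻) = Q/F = 3339 / 96485 = 0.03461 mol.
Sn²⁺ + 2 e⁻ → Sn, so n(Sn) = n(e⁻)/2 = 0.01731 mol.
m = n·M = 0.01731 × 118.71 = 2.05 g.

2.05 g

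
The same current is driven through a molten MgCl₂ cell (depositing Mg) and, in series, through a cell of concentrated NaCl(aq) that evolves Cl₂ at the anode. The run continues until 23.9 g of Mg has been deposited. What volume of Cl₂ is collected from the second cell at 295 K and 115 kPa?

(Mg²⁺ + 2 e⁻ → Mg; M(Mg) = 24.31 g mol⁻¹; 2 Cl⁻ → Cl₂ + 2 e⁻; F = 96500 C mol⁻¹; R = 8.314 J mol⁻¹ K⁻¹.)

n(Mg) = 23.9 / 24.31 = 0.9831 mol, so n(e⁻) = 2 × 0.9831 = 1.966 mol.
The cells are in series, so the same 1.966 mol of electrons passes through the second cell.
2 Cl⁻ → Cl₂ + 2 e⁻ — 2 mol e⁻ per mol Cl₂, so n(Cl₂) = 1.966/2 = 0.9831 mol.
V = nRT/P = (0.9831 × 8.314 × 295) / (115 × 10³) = 0.0210 m³ = 21.0 L.

21.0 L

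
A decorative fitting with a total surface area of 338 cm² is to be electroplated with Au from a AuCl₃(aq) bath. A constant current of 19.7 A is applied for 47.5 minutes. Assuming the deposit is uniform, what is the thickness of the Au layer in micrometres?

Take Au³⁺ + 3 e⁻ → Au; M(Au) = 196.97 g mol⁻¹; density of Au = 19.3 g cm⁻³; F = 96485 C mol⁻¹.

Q = I·t = 19.70 × 2850.0 = 56140 C; n(e⁻) = 0.5819 mol.
n(Au) = n(e⁻)/3 = 0.1940 mol, so m = 0.1940 × 196.97 = 38.21 g.
Volume = m/ρ = 38.21 / 19.3 = 1.980 cm³.
Thickness = V/A = 1.980 / 338 = 0.00586 cm = 58.6 μm.

58.6 μm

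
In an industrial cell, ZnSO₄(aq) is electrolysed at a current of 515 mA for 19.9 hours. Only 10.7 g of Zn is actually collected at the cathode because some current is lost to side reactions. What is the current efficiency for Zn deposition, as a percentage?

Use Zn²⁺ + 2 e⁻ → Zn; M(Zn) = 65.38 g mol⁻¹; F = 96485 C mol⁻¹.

85.6 %

Q = I·t = 0.5150 × 71640 = 36890 C; n(e⁻) = 36890/96485 = 0.3824 mol.
Theoretical n(Zn) = n(e⁻)/2 = 0.1912 mol, i.e. m_theo = 0.1912 × 65.38 = 12.50 g.
Efficiency = m_actual / m_theo = 10.7 / 12.50 = 85.6 %.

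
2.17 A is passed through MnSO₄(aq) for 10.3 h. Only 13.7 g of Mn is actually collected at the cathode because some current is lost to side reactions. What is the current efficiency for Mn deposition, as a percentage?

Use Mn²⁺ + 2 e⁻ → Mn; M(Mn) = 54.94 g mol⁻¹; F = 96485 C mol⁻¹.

59.8 %

Q = I·t = 2.170 × 37080 = 80460 C; n(e⁻) = 80460/96485 = 0.8339 mol.
Theoretical n(Mn) = n(e⁻)/2 = 0.4170 mol, i.e. m_theo = 0.4170 × 54.94 = 22.91 g.
Efficiency = m_actual / m_theo = 13.7 / 22.91 = 59.8 %.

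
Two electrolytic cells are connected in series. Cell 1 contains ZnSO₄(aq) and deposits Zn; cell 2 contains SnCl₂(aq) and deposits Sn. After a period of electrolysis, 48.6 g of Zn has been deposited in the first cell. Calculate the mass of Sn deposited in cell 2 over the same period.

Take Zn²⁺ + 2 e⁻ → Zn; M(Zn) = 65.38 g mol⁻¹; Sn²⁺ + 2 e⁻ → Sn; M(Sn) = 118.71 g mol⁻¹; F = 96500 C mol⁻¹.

n(Zn) = 48.6 / 65.38 = 0.7433 mol.
Since Zn²⁺ + 2 e⁻ → Zn, n(e⁻) passed = 2 × 0.7433 = 1.487 mol.
Cells in series carry the same charge, so the same 1.487 mol of electrons passes through cell 2.
Sn²⁺ + 2 e⁻ → Sn, so n(Sn) = 1.487 / 2 = 0.7433 mol.
m(Sn) = 0.7433 × 118.71 = 88.2 g.

88.2 g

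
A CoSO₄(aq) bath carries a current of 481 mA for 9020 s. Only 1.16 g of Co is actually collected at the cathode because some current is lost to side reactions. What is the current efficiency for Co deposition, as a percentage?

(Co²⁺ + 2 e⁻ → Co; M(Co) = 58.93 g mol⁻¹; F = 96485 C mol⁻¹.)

87.6 %

Q = I·t = 0.4810 × 9020.0 = 4339 C; n(e⁻) = 4339/96485 = 0.04497 mol.
Theoretical n(Co) = n(e⁻)/2 = 0.02248 mol, i.e. m_theo = 0.02248 × 58.93 = 1.325 g.
Efficiency = m_actual / m_theo = 1.16 / 1.325 = 87.6 %.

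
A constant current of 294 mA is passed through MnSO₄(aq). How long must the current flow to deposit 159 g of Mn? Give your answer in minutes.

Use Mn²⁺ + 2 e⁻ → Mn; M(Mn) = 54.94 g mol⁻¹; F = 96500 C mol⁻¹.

31700 min

n(Mn) = m/M = 159 / 54.94 = 2.894 mol.
Each Mn atom requires 2 electrons, so n(e⁻) = 2 × 2.894 = 5.788 mol.
Q = n(e⁻)·F = 5.788 × 96500 = 558600 C.
t = Q/I = 558600 / 0.2940 A = 1900000 s = 31700 min.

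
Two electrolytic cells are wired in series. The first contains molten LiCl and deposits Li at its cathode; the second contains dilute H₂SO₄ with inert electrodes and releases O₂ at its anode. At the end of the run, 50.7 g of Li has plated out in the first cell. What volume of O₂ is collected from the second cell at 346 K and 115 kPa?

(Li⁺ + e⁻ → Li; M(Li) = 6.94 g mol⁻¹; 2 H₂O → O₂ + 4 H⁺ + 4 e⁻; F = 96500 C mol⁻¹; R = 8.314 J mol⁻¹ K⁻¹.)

45.7 L

n(Li) = 50.7 / 6.94 = 7.305 mol, so n(e⁻) = 1 × 7.305 = 7.305 mol.
The cells are in series, so the same 7.305 mol of electrons passes through the second cell.
2 H₂O → O₂ + 4 H⁺ + 4 e⁻ — 4 mol e⁻ per mol O₂, so n(O₂) = 7.305/4 = 1.826 mol.
V = nRT/P = (1.826 × 8.314 × 346) / (115 × 10³) = 0.0457 m³ = 45.7 L.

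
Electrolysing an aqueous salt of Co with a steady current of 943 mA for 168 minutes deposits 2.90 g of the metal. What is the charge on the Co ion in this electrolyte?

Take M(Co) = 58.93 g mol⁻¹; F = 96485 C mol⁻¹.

+2

Q = I·t = 0.9430 A × 10080 s = 9505 C, so n(e⁻) = 9505/96485 = 0.09852 mol.
n(Co) deposited = 2.90 / 58.93 = 0.04921 mol.
Electrons per atom = n(e⁻)/n(Co) = 0.09852 / 0.04921 = 2.00 ≈ 2, so the ion is Co²⁺.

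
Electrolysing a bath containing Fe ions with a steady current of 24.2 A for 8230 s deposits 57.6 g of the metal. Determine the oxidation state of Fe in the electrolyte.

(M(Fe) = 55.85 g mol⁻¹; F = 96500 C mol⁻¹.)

Q = I·t = 24.20 A × 8230.0 s = 199200 C, so n(e⁻) = 199200/96500 = 2.064 mol.
n(Fe) deposited = 57.6 / 55.85 = 1.031 mol.
Electrons per atom = n(e⁻)/n(Fe) = 2.064 / 1.031 = 2.00 ≈ 2, so the ion is Fe²⁺.

+2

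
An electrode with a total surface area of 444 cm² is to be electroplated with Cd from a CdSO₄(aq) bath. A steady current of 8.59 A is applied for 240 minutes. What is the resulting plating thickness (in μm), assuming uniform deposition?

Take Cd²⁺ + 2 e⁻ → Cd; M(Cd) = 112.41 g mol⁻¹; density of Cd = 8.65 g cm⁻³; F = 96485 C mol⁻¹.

188 μm

Q = I·t = 8.590 × 14400 = 123700 C; n(e⁻) = 1.282 mol.
n(Cd) = n(e⁻)/2 = 0.6410 mol, so m = 0.6410 × 112.41 = 72.06 g.
Volume = m/ρ = 72.06 / 8.65 = 8.330 cm³.
Thickness = V/A = 8.330 / 444 = 0.0188 cm = 188 μm.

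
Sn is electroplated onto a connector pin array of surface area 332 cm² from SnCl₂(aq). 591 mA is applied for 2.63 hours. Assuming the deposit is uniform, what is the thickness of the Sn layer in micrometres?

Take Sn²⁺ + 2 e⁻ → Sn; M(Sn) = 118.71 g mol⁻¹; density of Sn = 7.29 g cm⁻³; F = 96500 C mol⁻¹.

14.2 μm

Q = I·t = 0.5910 × 9468.0 = 5596 C; n(e⁻) = 0.05799 mol.
n(Sn) = n(e⁻)/2 = 0.02899 mol, so m = 0.02899 × 118.71 = 3.442 g.
Volume = m/ρ = 3.442 / 7.29 = 0.4721 cm³.
Thickness = V/A = 0.4721 / 332 = 0.00142 cm = 14.2 μm.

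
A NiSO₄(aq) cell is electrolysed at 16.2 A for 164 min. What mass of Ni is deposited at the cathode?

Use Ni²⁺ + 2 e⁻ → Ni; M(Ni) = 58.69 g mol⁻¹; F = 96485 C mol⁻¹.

48.5 g

Q = I·t = 16.20 A × 9840.0 s = 159400 C.
n(e⁻) = Q/F = 159400 / 96485 = 1.652 mol.
Ni²⁺ + 2 e⁻ → Ni, so n(Ni) = n(e⁻)/2 = 0.8261 mol.
m = n·M = 0.8261 × 58.69 = 48.5 g.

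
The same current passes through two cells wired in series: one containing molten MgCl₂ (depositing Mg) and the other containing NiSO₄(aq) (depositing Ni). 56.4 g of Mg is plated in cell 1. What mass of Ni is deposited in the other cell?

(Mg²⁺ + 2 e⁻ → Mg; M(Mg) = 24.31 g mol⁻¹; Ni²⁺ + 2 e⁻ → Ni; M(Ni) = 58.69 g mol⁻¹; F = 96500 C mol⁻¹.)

136 g

n(Mg) = 56.4 / 24.31 = 2.320 mol.
Since Mg²⁺ + 2 e⁻ → Mg, n(e⁻) passed = 2 × 2.320 = 4.640 mol.
Cells in series carry the same charge, so the same 4.640 mol of electrons passes through cell 2.
Ni²⁺ + 2 e⁻ → Ni, so n(Ni) = 4.640 / 2 = 2.320 mol.
m(Ni) = 2.320 × 58.69 = 136 g.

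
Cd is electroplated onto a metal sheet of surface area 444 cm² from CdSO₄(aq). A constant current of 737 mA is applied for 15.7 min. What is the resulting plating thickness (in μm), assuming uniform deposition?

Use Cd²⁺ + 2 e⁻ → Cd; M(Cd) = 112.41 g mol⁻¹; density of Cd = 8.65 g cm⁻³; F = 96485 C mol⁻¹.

1.05 μm

Q = I·t = 0.7370 × 942.00 = 694.3 C; n(e⁻) = 0.007195 mol.
n(Cd) = n(e⁻)/2 = 0.003598 mol, so m = 0.003598 × 112.41 = 0.4044 g.
Volume = m/ρ = 0.4044 / 8.65 = 0.04675 cm³.
Thickness = V/A = 0.04675 / 444 = 1.05 × 10⁻⁴ cm = 1.05 μm.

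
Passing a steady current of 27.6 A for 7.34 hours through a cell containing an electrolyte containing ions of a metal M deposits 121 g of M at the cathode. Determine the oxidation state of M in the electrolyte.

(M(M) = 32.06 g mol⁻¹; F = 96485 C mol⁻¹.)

+2

Q = I·t = 27.60 A × 26424 s = 729300 C, so n(e⁻) = 729300/96485 = 7.559 mol.
n(M) deposited = 121 / 32.06 = 3.774 mol.
Electrons per atom = n(e⁻)/n(M) = 7.559 / 3.774 = 2.00 ≈ 2, so the ion is M²⁺.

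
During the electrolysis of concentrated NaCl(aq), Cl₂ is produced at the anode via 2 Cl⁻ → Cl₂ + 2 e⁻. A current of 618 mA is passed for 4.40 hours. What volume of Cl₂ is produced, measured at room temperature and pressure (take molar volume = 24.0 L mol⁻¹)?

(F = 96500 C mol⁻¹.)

1.22 L

Q = I·t = 0.6180 A × 15840 s = 9789 C.
n(e⁻) = Q/F = 9789 / 96500 = 0.1014 mol.
2 electrons are transferred per Cl₂ molecule, so n(Cl₂) = 0.1014 / 2 = 0.05072 mol.
V = n × V_m = 0.05072 × 24.0 = 1.22 L.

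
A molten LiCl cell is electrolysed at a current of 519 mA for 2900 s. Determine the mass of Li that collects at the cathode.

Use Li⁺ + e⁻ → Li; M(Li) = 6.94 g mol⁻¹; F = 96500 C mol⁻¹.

Q = I·t = 0.5190 A × 2900.0 s = 1505 C.
n(e⁻) = Q/F = 1505 / 96500 = 0.01560 mol.
Li⁺ + e⁻ → Li, so n(Li) = n(e⁻)/1 = 0.01560 mol.
m = n·M = 0.01560 × 6.94 = 0.108 g.

0.108 g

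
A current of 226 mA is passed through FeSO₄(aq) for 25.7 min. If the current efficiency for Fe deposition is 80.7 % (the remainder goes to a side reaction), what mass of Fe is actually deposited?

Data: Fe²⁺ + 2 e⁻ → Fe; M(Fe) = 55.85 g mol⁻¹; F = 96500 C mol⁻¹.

0.0814 g

Q = I·t = 0.2260 × 1542.0 = 348.5 C.
n(e⁻) = 348.5/96500 = 0.003611 mol; theoretically n(Fe) = 0.003611/2 = 0.001806 mol, m_theo = 0.1008 g.
At 80.7 % efficiency, m_actual = 0.807 × 0.1008 = 0.0814 g.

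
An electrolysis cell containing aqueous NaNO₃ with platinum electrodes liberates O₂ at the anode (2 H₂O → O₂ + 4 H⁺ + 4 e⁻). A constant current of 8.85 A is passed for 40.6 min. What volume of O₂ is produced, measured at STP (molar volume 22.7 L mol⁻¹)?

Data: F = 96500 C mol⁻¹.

1.27 L

Q = I·t = 8.850 A × 2436.0 s = 21560 C.
n(e⁻) = Q/F = 21560 / 96500 = 0.2234 mol.
4 electrons are transferred per O₂ molecule, so n(O₂) = 0.2234 / 4 = 0.05585 mol.
V = n × V_m = 0.05585 × 22.7 = 1.27 L.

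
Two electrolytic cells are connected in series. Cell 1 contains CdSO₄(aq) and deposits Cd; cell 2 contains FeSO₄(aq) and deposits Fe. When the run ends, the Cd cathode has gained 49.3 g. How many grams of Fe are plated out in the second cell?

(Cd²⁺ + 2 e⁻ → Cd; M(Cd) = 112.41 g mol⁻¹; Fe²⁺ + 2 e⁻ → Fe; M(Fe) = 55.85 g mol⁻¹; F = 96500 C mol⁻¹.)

24.5 g

n(Cd) = 49.3 / 112.41 = 0.4386 mol.
Since Cd²⁺ + 2 e⁻ → Cd, n(e⁻) passed = 2 × 0.4386 = 0.8771 mol.
Cells in series carry the same charge, so the same 0.8771 mol of electrons passes through cell 2.
Fe²⁺ + 2 e⁻ → Fe, so n(Fe) = 0.8771 / 2 = 0.4386 mol.
m(Fe) = 0.4386 × 55.85 = 24.5 g.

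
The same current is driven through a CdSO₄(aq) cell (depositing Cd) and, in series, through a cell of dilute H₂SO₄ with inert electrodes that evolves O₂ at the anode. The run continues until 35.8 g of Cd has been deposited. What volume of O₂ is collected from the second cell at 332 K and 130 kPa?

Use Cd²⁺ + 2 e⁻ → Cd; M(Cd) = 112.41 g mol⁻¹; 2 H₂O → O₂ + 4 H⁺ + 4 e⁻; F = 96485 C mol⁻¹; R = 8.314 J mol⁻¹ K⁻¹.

n(Cd) = 35.8 / 112.41 = 0.3185 mol, so n(e⁻) = 2 × 0.3185 = 0.6370 mol.
The cells are in series, so the same 0.6370 mol of electrons passes through the second cell.
2 H₂O → O₂ + 4 H⁺ + 4 e⁻ — 4 mol e⁻ per mol O₂, so n(O₂) = 0.6370/4 = 0.1592 mol.
V = nRT/P = (0.1592 × 8.314 × 332) / (130 × 10³) = 0.00338 m³ = 3.38 L.

3.38 L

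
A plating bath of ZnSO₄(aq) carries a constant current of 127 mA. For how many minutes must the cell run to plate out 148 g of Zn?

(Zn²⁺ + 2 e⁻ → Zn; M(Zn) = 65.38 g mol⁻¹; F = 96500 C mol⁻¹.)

n(Zn) = m/M = 148 / 65.38 = 2.264 mol.
Each Zn atom requires 2 electrons, so n(e⁻) = 2 × 2.264 = 4.527 mol.
Q = n(e⁻)·F = 4.527 × 96500 = 436900 C.
t = Q/I = 436900 / 0.1270 A = 3440000 s = 57300 min.

57300 min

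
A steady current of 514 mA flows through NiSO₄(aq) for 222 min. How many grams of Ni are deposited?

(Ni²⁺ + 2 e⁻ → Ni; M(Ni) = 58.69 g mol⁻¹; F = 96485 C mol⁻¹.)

Q = I·t = 0.5140 A × 13320 s = 6846 C.
n(e⁻) = Q/F = 6846 / 96485 = 0.07096 mol.
Ni²⁺ + 2 e⁻ → Ni, so n(Ni) = n(e⁻)/2 = 0.03548 mol.
m = n·M = 0.03548 × 58.69 = 2.08 g.

2.08 g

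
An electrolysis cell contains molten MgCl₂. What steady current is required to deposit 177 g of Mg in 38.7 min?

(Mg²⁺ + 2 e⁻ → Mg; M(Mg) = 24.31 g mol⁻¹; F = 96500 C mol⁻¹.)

n(Mg) = 177 / 24.31 = 7.281 mol.
n(e⁻) = 2 × 7.281 = 14.56 mol.
Q = n(e⁻)·F = 14.56 × 96500 = 1405000 C.
I = Q/t = 1405000 / 2322.0 s = 605 A.

605 A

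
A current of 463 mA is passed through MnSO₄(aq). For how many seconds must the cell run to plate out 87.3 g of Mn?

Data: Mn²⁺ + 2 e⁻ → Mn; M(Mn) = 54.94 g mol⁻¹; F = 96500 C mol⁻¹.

n(Mn) = m/M = 87.3 / 54.94 = 1.589 mol.
Each Mn atom requires 2 electrons, so n(e⁻) = 2 × 1.589 = 3.178 mol.
Q = n(e⁻)·F = 3.178 × 96500 = 306700 C.
t = Q/I = 306700 / 0.4630 A = 662400 s.

6.62 × 10⁵ s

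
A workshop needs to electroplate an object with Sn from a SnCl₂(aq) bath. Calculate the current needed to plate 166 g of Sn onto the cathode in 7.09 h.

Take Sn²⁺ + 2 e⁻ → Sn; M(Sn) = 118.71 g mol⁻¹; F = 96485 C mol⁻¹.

10.6 A

n(Sn) = 166 / 118.71 = 1.398 mol.
n(e⁻) = 2 × 1.398 = 2.797 mol.
Q = n(e⁻)·F = 2.797 × 96485 = 269800 C.
I = Q/t = 269800 / 25524 s = 10.6 A.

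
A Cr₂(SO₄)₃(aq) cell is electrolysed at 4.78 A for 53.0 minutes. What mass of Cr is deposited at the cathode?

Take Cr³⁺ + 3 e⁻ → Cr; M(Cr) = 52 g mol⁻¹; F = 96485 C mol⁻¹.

2.73 g

Q = I·t = 4.780 A × 3180.0 s = 15200 C.
n(e⁻) = Q/F = 15200 / 96485 = 0.1575 mol.
Cr³⁺ + 3 e⁻ → Cr, so n(Cr) = n(e⁻)/3 = 0.05251 mol.
m = n·M = 0.05251 × 52 = 2.73 g.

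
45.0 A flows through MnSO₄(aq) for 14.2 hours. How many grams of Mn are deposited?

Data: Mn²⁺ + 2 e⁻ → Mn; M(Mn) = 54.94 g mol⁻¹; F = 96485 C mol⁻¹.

Q = I·t = 45.00 A × 51120 s = 2300000 C.
n(e⁻) = Q/F = 2300000 / 96485 = 23.84 mol.
Mn²⁺ + 2 e⁻ → Mn, so n(Mn) = n(e⁻)/2 = 11.92 mol.
m = n·M = 11.92 × 54.94 = 655 g.

655 g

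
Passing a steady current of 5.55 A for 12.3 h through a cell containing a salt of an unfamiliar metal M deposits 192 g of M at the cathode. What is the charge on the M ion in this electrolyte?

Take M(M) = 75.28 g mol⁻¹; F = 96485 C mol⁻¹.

Q = I·t = 5.550 A × 44280 s = 245800 C, so n(e⁻) = 245800/96485 = 2.547 mol.
n(M) deposited = 192 / 75.28 = 2.550 mol.
Electrons per atom = n(e⁻)/n(M) = 2.547 / 2.550 = 0.999 ≈ 1, so the ion is M⁺.

+1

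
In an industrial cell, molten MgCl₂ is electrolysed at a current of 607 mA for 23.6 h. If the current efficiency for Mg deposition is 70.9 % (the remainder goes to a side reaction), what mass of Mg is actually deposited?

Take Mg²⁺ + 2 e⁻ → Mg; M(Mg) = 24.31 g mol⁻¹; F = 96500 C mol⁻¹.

4.61 g

Q = I·t = 0.6070 × 84960 = 51570 C.
n(e⁻) = 51570/96500 = 0.5344 mol; theoretically n(Mg) = 0.5344/2 = 0.2672 mol, m_theo = 6.496 g.
At 70.9 % efficiency, m_actual = 0.709 × 6.496 = 4.61 g.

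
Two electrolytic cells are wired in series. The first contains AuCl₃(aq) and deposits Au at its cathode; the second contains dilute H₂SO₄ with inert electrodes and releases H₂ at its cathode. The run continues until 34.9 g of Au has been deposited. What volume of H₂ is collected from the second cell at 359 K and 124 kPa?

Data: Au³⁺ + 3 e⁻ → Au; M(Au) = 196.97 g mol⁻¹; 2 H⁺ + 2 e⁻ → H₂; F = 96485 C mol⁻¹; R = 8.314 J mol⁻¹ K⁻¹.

n(Au) = 34.9 / 196.97 = 0.1772 mol, so n(e⁻) = 3 × 0.1772 = 0.5316 mol.
The cells are in series, so the same 0.5316 mol of electrons passes through the second cell.
2 H⁺ + 2 e⁻ → H₂ — 2 mol e⁻ per mol H₂, so n(H₂) = 0.5316/2 = 0.2658 mol.
V = nRT/P = (0.2658 × 8.314 × 359) / (124 × 10³) = 0.00640 m³ = 6.40 L.

6.40 L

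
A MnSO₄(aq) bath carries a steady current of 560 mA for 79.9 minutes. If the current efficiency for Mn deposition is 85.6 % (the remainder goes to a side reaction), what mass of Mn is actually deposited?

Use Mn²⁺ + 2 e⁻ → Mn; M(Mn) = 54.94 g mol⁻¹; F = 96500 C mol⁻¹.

0.654 g

Q = I·t = 0.5600 × 4794.0 = 2685 C.
n(e⁻) = 2685/96500 = 0.02782 mol; theoretically n(Mn) = 0.02782/2 = 0.01391 mol, m_theo = 0.7642 g.
At 85.6 % efficiency, m_actual = 0.856 × 0.7642 = 0.654 g.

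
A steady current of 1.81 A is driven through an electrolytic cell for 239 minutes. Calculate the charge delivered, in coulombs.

26000 C

Q = I·t = 1.810 A × 14340 s = 26000 C.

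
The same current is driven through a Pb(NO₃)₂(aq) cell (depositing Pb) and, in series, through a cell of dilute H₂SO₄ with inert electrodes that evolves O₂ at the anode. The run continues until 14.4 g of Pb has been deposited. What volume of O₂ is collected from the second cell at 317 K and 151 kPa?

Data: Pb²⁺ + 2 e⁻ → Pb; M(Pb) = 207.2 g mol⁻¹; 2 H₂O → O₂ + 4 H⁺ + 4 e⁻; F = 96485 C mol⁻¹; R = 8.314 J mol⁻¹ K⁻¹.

0.607 L

n(Pb) = 14.4 / 207.2 = 0.06950 mol, so n(e⁻) = 2 × 0.06950 = 0.1390 mol.
The cells are in series, so the same 0.1390 mol of electrons passes through the second cell.
2 H₂O → O₂ + 4 H⁺ + 4 e⁻ — 4 mol e⁻ per mol O₂, so n(O₂) = 0.1390/4 = 0.03475 mol.
V = nRT/P = (0.03475 × 8.314 × 317) / (151 × 10³) = 6.07 × 10⁻⁴ m³ = 0.607 L.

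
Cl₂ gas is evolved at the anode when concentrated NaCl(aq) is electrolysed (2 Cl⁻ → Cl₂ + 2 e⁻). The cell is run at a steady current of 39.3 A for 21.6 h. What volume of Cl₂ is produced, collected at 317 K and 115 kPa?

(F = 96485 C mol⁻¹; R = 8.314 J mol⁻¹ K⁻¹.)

Q = I·t = 39.30 A × 77760 s = 3056000 C.
n(e⁻) = Q/F = 3056000 / 96485 = 31.67 mol.
2 electrons are transferred per Cl₂ molecule, so n(Cl₂) = 31.67 / 2 = 15.84 mol.
V = nRT/P = (15.84 × 8.314 × 317) / (115 × 10³ Pa) = 0.363 m³ = 363 L.

363 L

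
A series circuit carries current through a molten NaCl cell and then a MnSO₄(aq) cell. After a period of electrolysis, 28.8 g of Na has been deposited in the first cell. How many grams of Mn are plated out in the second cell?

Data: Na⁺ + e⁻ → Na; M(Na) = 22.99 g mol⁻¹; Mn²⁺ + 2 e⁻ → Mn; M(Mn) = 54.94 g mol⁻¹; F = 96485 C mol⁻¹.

n(Na) = 28.8 / 22.99 = 1.253 mol.
Since Na⁺ + e⁻ → Na, n(e⁻) passed = 1 × 1.253 = 1.253 mol.
Cells in series carry the same charge, so the same 1.253 mol of electrons passes through cell 2.
Mn²⁺ + 2 e⁻ → Mn, so n(Mn) = 1.253 / 2 = 0.6264 mol.
m(Mn) = 0.6264 × 54.94 = 34.4 g.

34.4 g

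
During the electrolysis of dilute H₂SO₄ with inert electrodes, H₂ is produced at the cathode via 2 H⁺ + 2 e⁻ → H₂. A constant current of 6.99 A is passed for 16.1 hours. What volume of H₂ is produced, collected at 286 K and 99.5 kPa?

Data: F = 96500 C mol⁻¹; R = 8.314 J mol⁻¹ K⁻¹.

Q = I·t = 6.990 A × 57960 s = 405100 C.
n(e⁻) = Q/F = 405100 / 96500 = 4.198 mol.
2 electrons are transferred per H₂ molecule, so n(H₂) = 4.198 / 2 = 2.099 mol.
V = nRT/P = (2.099 × 8.314 × 286) / (99.5 × 10³ Pa) = 0.0502 m³ = 50.2 L.

50.2 L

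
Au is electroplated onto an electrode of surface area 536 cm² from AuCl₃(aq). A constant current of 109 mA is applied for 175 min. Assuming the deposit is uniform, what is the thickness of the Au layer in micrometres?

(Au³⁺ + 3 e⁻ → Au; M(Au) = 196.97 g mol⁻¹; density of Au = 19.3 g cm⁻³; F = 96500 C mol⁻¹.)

0.753 μm

Q = I·t = 0.1090 × 10500 = 1144 C; n(e⁻) = 0.01186 mol.
n(Au) = n(e⁻)/3 = 0.003953 mol, so m = 0.003953 × 196.97 = 0.7787 g.
Volume = m/ρ = 0.7787 / 19.3 = 0.04035 cm³.
Thickness = V/A = 0.04035 / 536 = 7.53 × 10⁻⁵ cm = 0.753 μm.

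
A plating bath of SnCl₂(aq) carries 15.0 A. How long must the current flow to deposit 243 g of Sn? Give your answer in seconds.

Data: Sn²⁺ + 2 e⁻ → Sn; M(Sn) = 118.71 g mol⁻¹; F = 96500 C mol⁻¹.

n(Sn) = m/M = 243 / 118.71 = 2.047 mol.
Each Sn atom requires 2 electrons, so n(e⁻) = 2 × 2.047 = 4.094 mol.
Q = n(e⁻)·F = 4.094 × 96500 = 395100 C.
t = Q/I = 395100 / 15.00 A = 26340 s.

26300 s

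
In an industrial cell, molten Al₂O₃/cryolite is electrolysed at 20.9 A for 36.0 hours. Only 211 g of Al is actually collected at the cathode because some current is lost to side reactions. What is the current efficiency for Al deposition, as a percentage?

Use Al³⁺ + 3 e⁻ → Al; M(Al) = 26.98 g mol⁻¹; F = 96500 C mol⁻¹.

Q = I·t = 20.90 × 129600 = 2709000 C; n(e⁻) = 2709000/96500 = 28.07 mol.
Theoretical n(Al) = n(e⁻)/3 = 9.356 mol, i.e. m_theo = 9.356 × 26.98 = 252.4 g.
Efficiency = m_actual / m_theo = 211 / 252.4 = 83.6 %.

83.6 %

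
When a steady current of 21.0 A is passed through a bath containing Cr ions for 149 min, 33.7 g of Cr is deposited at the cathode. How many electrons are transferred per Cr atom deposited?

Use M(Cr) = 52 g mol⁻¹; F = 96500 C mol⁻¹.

3

Q = I·t = 21.00 A × 8940.0 s = 187700 C, so n(e⁻) = 187700/96500 = 1.945 mol.
n(Cr) deposited = 33.7 / 52 = 0.6481 mol.
Electrons per atom = n(e⁻)/n(Cr) = 1.945 / 0.6481 = 3.00 ≈ 3, so the ion is Cr³⁺.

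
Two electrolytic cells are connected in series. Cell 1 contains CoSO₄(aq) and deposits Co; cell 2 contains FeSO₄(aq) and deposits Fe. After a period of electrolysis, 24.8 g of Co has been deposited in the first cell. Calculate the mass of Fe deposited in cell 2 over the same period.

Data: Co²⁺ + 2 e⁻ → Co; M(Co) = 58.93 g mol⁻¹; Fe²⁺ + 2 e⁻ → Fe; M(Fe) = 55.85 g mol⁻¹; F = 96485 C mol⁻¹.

n(Co) = 24.8 / 58.93 = 0.4208 mol.
Since Co²⁺ + 2 e⁻ → Co, n(e⁻) passed = 2 × 0.4208 = 0.8417 mol.
Cells in series carry the same charge, so the same 0.8417 mol of electrons passes through cell 2.
Fe²⁺ + 2 e⁻ → Fe, so n(Fe) = 0.8417 / 2 = 0.4208 mol.
m(Fe) = 0.4208 × 55.85 = 23.5 g.

23.5 g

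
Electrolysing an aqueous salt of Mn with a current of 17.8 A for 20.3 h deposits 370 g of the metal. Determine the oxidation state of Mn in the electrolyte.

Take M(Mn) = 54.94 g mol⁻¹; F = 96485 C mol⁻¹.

Q = I·t = 17.80 A × 73080 s = 1301000 C, so n(e⁻) = 1301000/96485 = 13.48 mol.
n(Mn) deposited = 370 / 54.94 = 6.735 mol.
Electrons per atom = n(e⁻)/n(Mn) = 13.48 / 6.735 = 2.00 ≈ 2, so the ion is Mn²⁺.

+2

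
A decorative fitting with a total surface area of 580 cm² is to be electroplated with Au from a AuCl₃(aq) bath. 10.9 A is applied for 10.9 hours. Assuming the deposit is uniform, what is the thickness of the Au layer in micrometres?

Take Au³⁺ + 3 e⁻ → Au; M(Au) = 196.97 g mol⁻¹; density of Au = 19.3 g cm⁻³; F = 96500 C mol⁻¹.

Q = I·t = 10.90 × 39240 = 427700 C; n(e⁻) = 4.432 mol.
n(Au) = n(e⁻)/3 = 1.477 mol, so m = 1.477 × 196.97 = 291.0 g.
Volume = m/ρ = 291.0 / 19.3 = 15.08 cm³.
Thickness = V/A = 15.08 / 580 = 0.0260 cm = 260 μm.

260 μm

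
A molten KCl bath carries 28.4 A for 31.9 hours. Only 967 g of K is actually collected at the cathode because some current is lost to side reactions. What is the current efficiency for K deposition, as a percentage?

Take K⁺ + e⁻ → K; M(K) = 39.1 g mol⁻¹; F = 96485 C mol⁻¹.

Q = I·t = 28.40 × 114840 = 3261000 C; n(e⁻) = 3261000/96485 = 33.80 mol.
Theoretical n(K) = n(e⁻)/1 = 33.80 mol, i.e. m_theo = 33.80 × 39.1 = 1322 g.
Efficiency = m_actual / m_theo = 967 / 1322 = 73.2 %.

73.2 %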